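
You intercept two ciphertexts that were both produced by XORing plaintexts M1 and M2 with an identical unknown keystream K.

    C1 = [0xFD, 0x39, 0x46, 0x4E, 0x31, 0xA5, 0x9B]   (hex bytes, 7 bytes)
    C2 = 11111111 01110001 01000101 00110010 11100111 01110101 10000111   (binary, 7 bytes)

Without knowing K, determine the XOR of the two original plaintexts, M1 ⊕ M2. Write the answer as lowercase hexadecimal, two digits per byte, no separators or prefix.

C1 ⊕ C2 = (M1 ⊕ K) ⊕ (M2 ⊕ K) = M1 ⊕ M2 — the shared key cancels under XOR.
11111101 ⊕ 11111111 = 00000010
00111001 ⊕ 01110001 = 01001000
01000110 ⊕ 01000101 = 00000011
01001110 ⊕ 00110010 = 01111100
00110001 ⊕ 11100111 = 11010110
10100101 ⊕ 01110101 = 11010000
10011011 ⊕ 10000111 = 00011100

0248037cd6d01c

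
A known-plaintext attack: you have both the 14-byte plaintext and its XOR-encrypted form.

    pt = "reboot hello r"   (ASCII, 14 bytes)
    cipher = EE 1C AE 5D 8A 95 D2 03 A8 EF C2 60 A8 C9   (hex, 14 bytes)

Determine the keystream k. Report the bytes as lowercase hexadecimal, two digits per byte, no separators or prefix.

Since cipher = pt ⊕ k, XORing both sides with pt gives k = pt ⊕ cipher.
byte 0: 114 XOR 238 = 156
byte 1: 101 XOR  28 = 121
byte 2:  98 XOR 174 = 204
byte 3: 111 XOR  93 =  50
byte 4: 111 XOR 138 = 229
byte 5: 116 XOR 149 = 225
byte 6:  32 XOR 210 = 242
byte 7: 104 XOR   3 = 107
byte 8: 101 XOR 168 = 205
byte 9: 108 XOR 239 = 131
byte 10: 108 XOR 194 = 174
byte 11: 111 XOR  96 =  15
byte 12:  32 XOR 168 = 136
byte 13: 114 XOR 201 = 187

9c79cc32e5e1f26bcd83ae0f88bb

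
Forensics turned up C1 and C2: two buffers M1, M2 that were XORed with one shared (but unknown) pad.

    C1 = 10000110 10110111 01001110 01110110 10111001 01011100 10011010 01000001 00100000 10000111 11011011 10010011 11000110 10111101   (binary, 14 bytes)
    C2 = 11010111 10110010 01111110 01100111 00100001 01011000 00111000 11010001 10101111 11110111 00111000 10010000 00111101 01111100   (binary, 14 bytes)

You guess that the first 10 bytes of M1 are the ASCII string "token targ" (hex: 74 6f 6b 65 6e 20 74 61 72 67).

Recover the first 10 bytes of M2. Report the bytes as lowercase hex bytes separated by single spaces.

First, C1 ⊕ C2 = (M1 ⊕ K) ⊕ (M2 ⊕ K) = M1 ⊕ M2, so the key drops out. Then M2 = (M1 ⊕ M2) ⊕ M1 over the first 10 bytes.
byte 0: (86 xor d7) xor 74 = 51 xor 74 = 25
byte 1: (b7 xor b2) xor 6f = 05 xor 6f = 6a
byte 2: (4e xor 7e) xor 6b = 30 xor 6b = 5b
byte 3: (76 xor 67) xor 65 = 11 xor 65 = 74
byte 4: (b9 xor 21) xor 6e = 98 xor 6e = f6
byte 5: (5c xor 58) xor 20 = 04 xor 20 = 24
byte 6: (9a xor 38) xor 74 = a2 xor 74 = d6
byte 7: (41 xor d1) xor 61 = 90 xor 61 = f1
byte 8: (20 xor af) xor 72 = 8f xor 72 = fd
byte 9: (87 xor f7) xor 67 = 70 xor 67 = 17

25 6a 5b 74 f6 24 d6 f1 fd 17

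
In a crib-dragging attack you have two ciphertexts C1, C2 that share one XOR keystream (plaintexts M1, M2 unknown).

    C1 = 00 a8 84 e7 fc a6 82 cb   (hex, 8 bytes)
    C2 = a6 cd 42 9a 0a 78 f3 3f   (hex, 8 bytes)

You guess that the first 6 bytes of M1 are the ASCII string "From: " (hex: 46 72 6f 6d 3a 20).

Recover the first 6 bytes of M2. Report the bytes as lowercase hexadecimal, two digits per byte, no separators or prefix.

e017a910ccfe

First, C1 ⊕ C2 = (M1 ⊕ K) ⊕ (M2 ⊕ K) = M1 ⊕ M2, so the key drops out. Then M2 = (M1 ⊕ M2) ⊕ M1 over the first 6 bytes.
byte 0: (00 ⊕ a6) ⊕ 46 = a6 ⊕ 46 = e0
byte 1: (a8 ⊕ cd) ⊕ 72 = 65 ⊕ 72 = 17
byte 2: (84 ⊕ 42) ⊕ 6f = c6 ⊕ 6f = a9
byte 3: (e7 ⊕ 9a) ⊕ 6d = 7d ⊕ 6d = 10
byte 4: (fc ⊕ 0a) ⊕ 3a = f6 ⊕ 3a = cc
byte 5: (a6 ⊕ 78) ⊕ 20 = de ⊕ 20 = fe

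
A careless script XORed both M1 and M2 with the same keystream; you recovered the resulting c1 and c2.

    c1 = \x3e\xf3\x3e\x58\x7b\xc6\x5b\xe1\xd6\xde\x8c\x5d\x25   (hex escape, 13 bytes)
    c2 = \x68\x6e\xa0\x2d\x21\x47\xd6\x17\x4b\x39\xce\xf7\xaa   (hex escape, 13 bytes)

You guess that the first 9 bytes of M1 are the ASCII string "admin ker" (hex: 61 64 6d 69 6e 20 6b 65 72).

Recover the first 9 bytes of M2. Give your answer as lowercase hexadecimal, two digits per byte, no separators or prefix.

First, c1 ⊕ c2 = (M1 ⊕ K) ⊕ (M2 ⊕ K) = M1 ⊕ M2, so the key drops out. Then M2 = (M1 ⊕ M2) ⊕ M1 over the first 9 bytes.
byte 0: (3e xor 68) xor 61 = 56 xor 61 = 37
byte 1: (f3 xor 6e) xor 64 = 9d xor 64 = f9
byte 2: (3e xor a0) xor 6d = 9e xor 6d = f3
byte 3: (58 xor 2d) xor 69 = 75 xor 69 = 1c
byte 4: (7b xor 21) xor 6e = 5a xor 6e = 34
byte 5: (c6 xor 47) xor 20 = 81 xor 20 = a1
byte 6: (5b xor d6) xor 6b = 8d xor 6b = e6
byte 7: (e1 xor 17) xor 65 = f6 xor 65 = 93
byte 8: (d6 xor 4b) xor 72 = 9d xor 72 = ef

37f9f31c34a1e693ef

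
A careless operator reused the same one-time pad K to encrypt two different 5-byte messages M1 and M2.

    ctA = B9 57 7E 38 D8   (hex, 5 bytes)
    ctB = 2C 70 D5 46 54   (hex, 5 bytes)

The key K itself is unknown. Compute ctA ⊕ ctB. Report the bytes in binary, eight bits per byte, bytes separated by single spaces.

ctA ⊕ ctB = (M1 ⊕ K) ⊕ (M2 ⊕ K) = M1 ⊕ M2 — the shared key cancels under XOR.
b9 XOR 2c = 95
57 XOR 70 = 27
7e XOR d5 = ab
38 XOR 46 = 7e
d8 XOR 54 = 8c

10010101 00100111 10101011 01111110 10001100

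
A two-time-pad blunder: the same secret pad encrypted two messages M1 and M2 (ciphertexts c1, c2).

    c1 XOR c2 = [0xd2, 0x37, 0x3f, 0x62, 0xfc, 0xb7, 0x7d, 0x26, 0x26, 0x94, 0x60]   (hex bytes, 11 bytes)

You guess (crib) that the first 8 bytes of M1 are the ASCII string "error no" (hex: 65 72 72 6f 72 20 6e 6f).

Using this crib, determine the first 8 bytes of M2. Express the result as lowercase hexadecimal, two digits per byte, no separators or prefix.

b7454d0d8e971349

Since c1 ⊕ c2 = M1 ⊕ M2, XORing with the guessed M1 bytes yields the corresponding M2 bytes: M2 = (c1 ⊕ c2) ⊕ M1.
d2 ⊕ 65 = b7
37 ⊕ 72 = 45
3f ⊕ 72 = 4d
62 ⊕ 6f = 0d
fc ⊕ 72 = 8e
b7 ⊕ 20 = 97
7d ⊕ 6e = 13
26 ⊕ 6f = 49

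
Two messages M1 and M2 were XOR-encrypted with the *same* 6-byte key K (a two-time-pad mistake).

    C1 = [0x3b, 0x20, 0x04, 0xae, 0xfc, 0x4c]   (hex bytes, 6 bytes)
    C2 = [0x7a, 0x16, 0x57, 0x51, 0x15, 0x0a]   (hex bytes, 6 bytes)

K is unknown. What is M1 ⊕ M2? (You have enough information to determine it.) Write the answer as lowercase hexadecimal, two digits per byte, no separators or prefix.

413653ffe946

C1 ⊕ C2 = (M1 ⊕ K) ⊕ (M2 ⊕ K) = M1 ⊕ M2 — the shared key cancels under XOR.
00111011 XOR 01111010 = 01000001
00100000 XOR 00010110 = 00110110
00000100 XOR 01010111 = 01010011
10101110 XOR 01010001 = 11111111
11111100 XOR 00010101 = 11101001
01001100 XOR 00001010 = 01000110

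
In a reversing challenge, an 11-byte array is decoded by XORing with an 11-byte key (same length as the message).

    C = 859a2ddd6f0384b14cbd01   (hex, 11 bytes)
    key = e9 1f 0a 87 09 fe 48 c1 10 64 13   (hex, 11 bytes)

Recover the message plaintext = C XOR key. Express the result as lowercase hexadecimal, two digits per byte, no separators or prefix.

6c85275a66fdcc705cd912

85 XOR e9 = 6c
9a XOR 1f = 85
2d XOR 0a = 27
dd XOR 87 = 5a
6f XOR 09 = 66
03 XOR fe = fd
84 XOR 48 = cc
b1 XOR c1 = 70
4c XOR 10 = 5c
bd XOR 64 = d9
01 XOR 13 = 12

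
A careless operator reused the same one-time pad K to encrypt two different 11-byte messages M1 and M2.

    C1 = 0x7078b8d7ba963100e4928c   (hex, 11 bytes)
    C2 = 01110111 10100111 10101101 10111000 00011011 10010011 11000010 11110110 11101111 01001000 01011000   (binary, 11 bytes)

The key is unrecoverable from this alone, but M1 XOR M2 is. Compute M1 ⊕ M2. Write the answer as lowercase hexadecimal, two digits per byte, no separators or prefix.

07df156fa105f3f60bdad4

C1 ⊕ C2 = (M1 ⊕ K) ⊕ (M2 ⊕ K) = M1 ⊕ M2 — the shared key cancels under XOR.
byte 0: 70 ⊕ 77 = 07
byte 1: 78 ⊕ a7 = df
byte 2: b8 ⊕ ad = 15
byte 3: d7 ⊕ b8 = 6f
byte 4: ba ⊕ 1b = a1
byte 5: 96 ⊕ 93 = 05
byte 6: 31 ⊕ c2 = f3
byte 7: 00 ⊕ f6 = f6
byte 8: e4 ⊕ ef = 0b
byte 9: 92 ⊕ 48 = da
byte 10: 8c ⊕ 58 = d4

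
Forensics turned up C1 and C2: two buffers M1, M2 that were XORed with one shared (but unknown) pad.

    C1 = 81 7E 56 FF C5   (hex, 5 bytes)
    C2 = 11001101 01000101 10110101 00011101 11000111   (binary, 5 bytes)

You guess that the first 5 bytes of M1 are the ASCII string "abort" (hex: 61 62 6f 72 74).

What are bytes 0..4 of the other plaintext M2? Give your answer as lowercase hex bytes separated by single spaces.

First, C1 ⊕ C2 = (M1 ⊕ K) ⊕ (M2 ⊕ K) = M1 ⊕ M2, so the key drops out. Then M2 = (M1 ⊕ M2) ⊕ M1 over the first 5 bytes.
byte 0: (81 ^ cd) ^ 61 = 4c ^ 61 = 2d
byte 1: (7e ^ 45) ^ 62 = 3b ^ 62 = 59
byte 2: (56 ^ b5) ^ 6f = e3 ^ 6f = 8c
byte 3: (ff ^ 1d) ^ 72 = e2 ^ 72 = 90
byte 4: (c5 ^ c7) ^ 74 = 02 ^ 74 = 76

2d 59 8c 90 76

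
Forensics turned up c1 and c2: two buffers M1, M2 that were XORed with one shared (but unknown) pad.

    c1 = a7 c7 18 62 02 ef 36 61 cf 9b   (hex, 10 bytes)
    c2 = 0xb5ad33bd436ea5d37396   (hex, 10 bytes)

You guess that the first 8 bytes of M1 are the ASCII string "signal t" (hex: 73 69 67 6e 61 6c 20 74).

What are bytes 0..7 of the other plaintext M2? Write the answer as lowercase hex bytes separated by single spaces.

61 03 4c b1 20 ed b3 c6

First, c1 ⊕ c2 = (M1 ⊕ K) ⊕ (M2 ⊕ K) = M1 ⊕ M2, so the key drops out. Then M2 = (M1 ⊕ M2) ⊕ M1 over the first 8 bytes.
byte 0: (a7 XOR b5) XOR 73 = 12 XOR 73 = 61
byte 1: (c7 XOR ad) XOR 69 = 6a XOR 69 = 03
byte 2: (18 XOR 33) XOR 67 = 2b XOR 67 = 4c
byte 3: (62 XOR bd) XOR 6e = df XOR 6e = b1
byte 4: (02 XOR 43) XOR 61 = 41 XOR 61 = 20
byte 5: (ef XOR 6e) XOR 6c = 81 XOR 6c = ed
byte 6: (36 XOR a5) XOR 20 = 93 XOR 20 = b3
byte 7: (61 XOR d3) XOR 74 = b2 XOR 74 = c6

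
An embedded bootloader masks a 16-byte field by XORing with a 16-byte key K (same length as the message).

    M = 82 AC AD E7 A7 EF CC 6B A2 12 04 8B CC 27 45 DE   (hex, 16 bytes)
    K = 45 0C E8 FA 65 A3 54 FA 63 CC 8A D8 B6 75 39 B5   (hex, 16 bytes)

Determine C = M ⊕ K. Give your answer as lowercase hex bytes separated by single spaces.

c7 a0 45 1d c2 4c 98 91 c1 de 8e 53 7a 52 7c 6b

82 XOR 45 = c7
ac XOR 0c = a0
ad XOR e8 = 45
e7 XOR fa = 1d
a7 XOR 65 = c2
ef XOR a3 = 4c
cc XOR 54 = 98
6b XOR fa = 91
a2 XOR 63 = c1
12 XOR cc = de
04 XOR 8a = 8e
8b XOR d8 = 53
cc XOR b6 = 7a
27 XOR 75 = 52
45 XOR 39 = 7c
de XOR b5 = 6b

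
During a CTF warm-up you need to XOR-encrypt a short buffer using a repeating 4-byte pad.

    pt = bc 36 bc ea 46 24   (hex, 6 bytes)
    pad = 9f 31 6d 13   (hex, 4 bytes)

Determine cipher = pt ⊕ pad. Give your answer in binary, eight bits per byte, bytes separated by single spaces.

00100011 00000111 11010001 11111001 11011001 00010101

The 4-byte key repeats, so the effective keystream is 9f 31 6d 13 9f 31.
byte 0: 188 ^ 159 =  35
byte 1:  54 ^  49 =   7
byte 2: 188 ^ 109 = 209
byte 3: 234 ^  19 = 249
byte 4:  70 ^ 159 = 217
byte 5:  36 ^  49 =  21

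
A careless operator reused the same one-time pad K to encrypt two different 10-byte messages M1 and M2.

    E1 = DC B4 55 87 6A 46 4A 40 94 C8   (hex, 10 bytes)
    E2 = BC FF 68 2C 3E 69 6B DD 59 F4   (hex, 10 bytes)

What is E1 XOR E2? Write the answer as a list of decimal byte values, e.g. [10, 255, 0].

E1 ⊕ E2 = (M1 ⊕ K) ⊕ (M2 ⊕ K) = M1 ⊕ M2 — the shared key cancels under XOR.
220 ⊕ 188 =  96
180 ⊕ 255 =  75
 85 ⊕ 104 =  61
135 ⊕  44 = 171
106 ⊕  62 =  84
 70 ⊕ 105 =  47
 74 ⊕ 107 =  33
 64 ⊕ 221 = 157
148 ⊕  89 = 205
200 ⊕ 244 =  60

[96, 75, 61, 171, 84, 47, 33, 157, 205, 60]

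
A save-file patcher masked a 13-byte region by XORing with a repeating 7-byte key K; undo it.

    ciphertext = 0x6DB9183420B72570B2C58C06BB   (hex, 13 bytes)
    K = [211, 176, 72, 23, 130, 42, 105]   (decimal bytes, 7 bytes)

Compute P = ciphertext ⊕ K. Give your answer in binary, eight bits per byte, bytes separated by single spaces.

10111110 00001001 01010000 00100011 10100010 10011101 01001100 10100011 00000010 10001101 10011011 10000100 10010001

The 7-byte key repeats, so the effective keystream is d3 b0 48 17 82 2a 69 d3 b0 48 17 82 2a.
byte 0: 01101101 ^ 11010011 = 10111110
byte 1: 10111001 ^ 10110000 = 00001001
byte 2: 00011000 ^ 01001000 = 01010000
byte 3: 00110100 ^ 00010111 = 00100011
byte 4: 00100000 ^ 10000010 = 10100010
byte 5: 10110111 ^ 00101010 = 10011101
byte 6: 00100101 ^ 01101001 = 01001100
byte 7: 01110000 ^ 11010011 = 10100011
byte 8: 10110010 ^ 10110000 = 00000010
byte 9: 11000101 ^ 01001000 = 10001101
byte 10: 10001100 ^ 00010111 = 10011011
byte 11: 00000110 ^ 10000010 = 10000100
byte 12: 10111011 ^ 00101010 = 10010001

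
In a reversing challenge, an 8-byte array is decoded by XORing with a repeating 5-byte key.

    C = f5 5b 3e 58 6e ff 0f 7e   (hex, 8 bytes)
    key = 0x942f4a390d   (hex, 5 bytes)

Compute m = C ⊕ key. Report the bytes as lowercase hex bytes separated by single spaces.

The 5-byte key repeats, so the effective keystream is 94 2f 4a 39 0d 94 2f 4a.
byte 0: f5 ^ 94 = 61
byte 1: 5b ^ 2f = 74
byte 2: 3e ^ 4a = 74
byte 3: 58 ^ 39 = 61
byte 4: 6e ^ 0d = 63
byte 5: ff ^ 94 = 6b
byte 6: 0f ^ 2f = 20
byte 7: 7e ^ 4a = 34

61 74 74 61 63 6b 20 34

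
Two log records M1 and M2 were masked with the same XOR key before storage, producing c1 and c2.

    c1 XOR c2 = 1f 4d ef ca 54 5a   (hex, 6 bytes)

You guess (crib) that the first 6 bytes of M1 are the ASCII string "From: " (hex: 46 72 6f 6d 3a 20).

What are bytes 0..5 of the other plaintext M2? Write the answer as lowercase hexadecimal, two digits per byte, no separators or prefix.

Since c1 ⊕ c2 = M1 ⊕ M2, XORing with the guessed M1 bytes yields the corresponding M2 bytes: M2 = (c1 ⊕ c2) ⊕ M1.
byte 0: 1f xor 46 = 59
byte 1: 4d xor 72 = 3f
byte 2: ef xor 6f = 80
byte 3: ca xor 6d = a7
byte 4: 54 xor 3a = 6e
byte 5: 5a xor 20 = 7a

593f80a76e7a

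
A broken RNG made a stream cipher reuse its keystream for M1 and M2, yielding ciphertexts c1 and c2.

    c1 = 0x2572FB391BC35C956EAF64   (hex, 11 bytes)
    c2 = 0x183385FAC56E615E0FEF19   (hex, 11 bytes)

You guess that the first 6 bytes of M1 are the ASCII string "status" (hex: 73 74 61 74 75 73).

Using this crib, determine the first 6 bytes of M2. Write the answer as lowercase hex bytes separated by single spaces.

First, c1 ⊕ c2 = (M1 ⊕ K) ⊕ (M2 ⊕ K) = M1 ⊕ M2, so the key drops out. Then M2 = (M1 ⊕ M2) ⊕ M1 over the first 6 bytes.
byte 0: (25 ⊕ 18) ⊕ 73 = 3d ⊕ 73 = 4e
byte 1: (72 ⊕ 33) ⊕ 74 = 41 ⊕ 74 = 35
byte 2: (fb ⊕ 85) ⊕ 61 = 7e ⊕ 61 = 1f
byte 3: (39 ⊕ fa) ⊕ 74 = c3 ⊕ 74 = b7
byte 4: (1b ⊕ c5) ⊕ 75 = de ⊕ 75 = ab
byte 5: (c3 ⊕ 6e) ⊕ 73 = ad ⊕ 73 = de

4e 35 1f b7 ab de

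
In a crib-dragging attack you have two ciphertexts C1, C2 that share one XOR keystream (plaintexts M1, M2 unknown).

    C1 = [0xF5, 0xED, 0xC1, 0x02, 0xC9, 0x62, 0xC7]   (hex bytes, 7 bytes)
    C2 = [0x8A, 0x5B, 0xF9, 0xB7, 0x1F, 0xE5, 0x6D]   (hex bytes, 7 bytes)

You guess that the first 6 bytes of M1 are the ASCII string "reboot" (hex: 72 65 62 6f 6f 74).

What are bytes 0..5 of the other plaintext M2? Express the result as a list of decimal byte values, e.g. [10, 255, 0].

First, C1 ⊕ C2 = (M1 ⊕ K) ⊕ (M2 ⊕ K) = M1 ⊕ M2, so the key drops out. Then M2 = (M1 ⊕ M2) ⊕ M1 over the first 6 bytes.
byte 0: (f5 xor 8a) xor 72 = 7f xor 72 = 0d
byte 1: (ed xor 5b) xor 65 = b6 xor 65 = d3
byte 2: (c1 xor f9) xor 62 = 38 xor 62 = 5a
byte 3: (02 xor b7) xor 6f = b5 xor 6f = da
byte 4: (c9 xor 1f) xor 6f = d6 xor 6f = b9
byte 5: (62 xor e5) xor 74 = 87 xor 74 = f3

[13, 211, 90, 218, 185, 243]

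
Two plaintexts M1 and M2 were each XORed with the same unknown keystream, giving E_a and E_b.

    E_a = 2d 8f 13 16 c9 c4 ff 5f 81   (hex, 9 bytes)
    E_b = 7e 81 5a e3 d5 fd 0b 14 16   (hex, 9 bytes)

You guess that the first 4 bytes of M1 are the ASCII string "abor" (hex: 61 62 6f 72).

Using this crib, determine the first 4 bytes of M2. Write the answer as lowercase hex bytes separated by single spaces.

32 6c 26 87

First, E_a ⊕ E_b = (M1 ⊕ K) ⊕ (M2 ⊕ K) = M1 ⊕ M2, so the key drops out. Then M2 = (M1 ⊕ M2) ⊕ M1 over the first 4 bytes.
byte 0: (2d ^ 7e) ^ 61 = 53 ^ 61 = 32
byte 1: (8f ^ 81) ^ 62 = 0e ^ 62 = 6c
byte 2: (13 ^ 5a) ^ 6f = 49 ^ 6f = 26
byte 3: (16 ^ e3) ^ 72 = f5 ^ 72 = 87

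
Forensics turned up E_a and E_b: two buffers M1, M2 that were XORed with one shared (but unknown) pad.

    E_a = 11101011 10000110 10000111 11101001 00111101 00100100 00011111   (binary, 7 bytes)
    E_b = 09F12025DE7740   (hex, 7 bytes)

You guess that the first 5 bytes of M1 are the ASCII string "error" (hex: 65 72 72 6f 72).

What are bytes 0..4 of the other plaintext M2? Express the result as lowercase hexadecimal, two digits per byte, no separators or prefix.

8705d5a391

First, E_a ⊕ E_b = (M1 ⊕ K) ⊕ (M2 ⊕ K) = M1 ⊕ M2, so the key drops out. Then M2 = (M1 ⊕ M2) ⊕ M1 over the first 5 bytes.
byte 0: (eb ^ 09) ^ 65 = e2 ^ 65 = 87
byte 1: (86 ^ f1) ^ 72 = 77 ^ 72 = 05
byte 2: (87 ^ 20) ^ 72 = a7 ^ 72 = d5
byte 3: (e9 ^ 25) ^ 6f = cc ^ 6f = a3
byte 4: (3d ^ de) ^ 72 = e3 ^ 72 = 91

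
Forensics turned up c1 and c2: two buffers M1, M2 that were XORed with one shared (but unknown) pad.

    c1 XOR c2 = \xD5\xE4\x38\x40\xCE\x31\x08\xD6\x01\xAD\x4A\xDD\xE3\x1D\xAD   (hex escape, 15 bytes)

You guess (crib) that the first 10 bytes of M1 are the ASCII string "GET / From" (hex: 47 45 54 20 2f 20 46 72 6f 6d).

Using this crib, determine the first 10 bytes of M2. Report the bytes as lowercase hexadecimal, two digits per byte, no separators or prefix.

92a16c60e1114ea46ec0

Since c1 ⊕ c2 = M1 ⊕ M2, XORing with the guessed M1 bytes yields the corresponding M2 bytes: M2 = (c1 ⊕ c2) ⊕ M1.
d5 xor 47 = 92
e4 xor 45 = a1
38 xor 54 = 6c
40 xor 20 = 60
ce xor 2f = e1
31 xor 20 = 11
08 xor 46 = 4e
d6 xor 72 = a4
01 xor 6f = 6e
ad xor 6d = c0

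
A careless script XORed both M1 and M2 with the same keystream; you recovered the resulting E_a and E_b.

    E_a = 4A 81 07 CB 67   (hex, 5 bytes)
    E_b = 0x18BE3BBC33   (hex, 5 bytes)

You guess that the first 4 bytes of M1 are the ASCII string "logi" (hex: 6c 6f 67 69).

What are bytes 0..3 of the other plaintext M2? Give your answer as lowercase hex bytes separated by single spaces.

3e 50 5b 1e

First, E_a ⊕ E_b = (M1 ⊕ K) ⊕ (M2 ⊕ K) = M1 ⊕ M2, so the key drops out. Then M2 = (M1 ⊕ M2) ⊕ M1 over the first 4 bytes.
byte 0: (4a ^ 18) ^ 6c = 52 ^ 6c = 3e
byte 1: (81 ^ be) ^ 6f = 3f ^ 6f = 50
byte 2: (07 ^ 3b) ^ 67 = 3c ^ 67 = 5b
byte 3: (cb ^ bc) ^ 69 = 77 ^ 69 = 1e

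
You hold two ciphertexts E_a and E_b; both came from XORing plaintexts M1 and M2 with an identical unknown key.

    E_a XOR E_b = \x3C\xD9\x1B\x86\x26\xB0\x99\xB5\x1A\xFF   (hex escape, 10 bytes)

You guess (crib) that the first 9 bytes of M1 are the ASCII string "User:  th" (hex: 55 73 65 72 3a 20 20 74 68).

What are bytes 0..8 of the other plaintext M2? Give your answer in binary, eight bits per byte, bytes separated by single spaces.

Since E_a ⊕ E_b = M1 ⊕ M2, XORing with the guessed M1 bytes yields the corresponding M2 bytes: M2 = (E_a ⊕ E_b) ⊕ M1.
byte 0:  60 xor  85 = 105
byte 1: 217 xor 115 = 170
byte 2:  27 xor 101 = 126
byte 3: 134 xor 114 = 244
byte 4:  38 xor  58 =  28
byte 5: 176 xor  32 = 144
byte 6: 153 xor  32 = 185
byte 7: 181 xor 116 = 193
byte 8:  26 xor 104 = 114

01101001 10101010 01111110 11110100 00011100 10010000 10111001 11000001 01110010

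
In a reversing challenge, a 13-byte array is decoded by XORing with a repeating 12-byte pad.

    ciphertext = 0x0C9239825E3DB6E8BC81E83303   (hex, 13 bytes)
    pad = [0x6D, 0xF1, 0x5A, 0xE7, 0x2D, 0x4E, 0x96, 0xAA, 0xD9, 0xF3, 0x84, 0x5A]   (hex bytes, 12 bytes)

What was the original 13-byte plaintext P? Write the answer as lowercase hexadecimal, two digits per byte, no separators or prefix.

616363657373204265726c696e

The 12-byte key repeats, so the effective keystream is 6d f1 5a e7 2d 4e 96 aa d9 f3 84 5a 6d.
byte 0: 0c ⊕ 6d = 61
byte 1: 92 ⊕ f1 = 63
byte 2: 39 ⊕ 5a = 63
byte 3: 82 ⊕ e7 = 65
byte 4: 5e ⊕ 2d = 73
byte 5: 3d ⊕ 4e = 73
byte 6: b6 ⊕ 96 = 20
byte 7: e8 ⊕ aa = 42
byte 8: bc ⊕ d9 = 65
byte 9: 81 ⊕ f3 = 72
byte 10: e8 ⊕ 84 = 6c
byte 11: 33 ⊕ 5a = 69
byte 12: 03 ⊕ 6d = 6e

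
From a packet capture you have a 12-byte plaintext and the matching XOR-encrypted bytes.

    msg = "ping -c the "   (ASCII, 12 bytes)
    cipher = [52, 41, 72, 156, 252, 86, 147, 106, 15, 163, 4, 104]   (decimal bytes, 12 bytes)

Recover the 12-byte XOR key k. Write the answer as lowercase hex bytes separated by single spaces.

Since cipher = msg ⊕ k, XORing both sides with msg gives k = msg ⊕ cipher.
112 XOR  52 =  68
105 XOR  41 =  64
110 XOR  72 =  38
103 XOR 156 = 251
 32 XOR 252 = 220
 45 XOR  86 = 123
 99 XOR 147 = 240
 32 XOR 106 =  74
116 XOR  15 = 123
104 XOR 163 = 203
101 XOR   4 =  97
 32 XOR 104 =  72

44 40 26 fb dc 7b f0 4a 7b cb 61 48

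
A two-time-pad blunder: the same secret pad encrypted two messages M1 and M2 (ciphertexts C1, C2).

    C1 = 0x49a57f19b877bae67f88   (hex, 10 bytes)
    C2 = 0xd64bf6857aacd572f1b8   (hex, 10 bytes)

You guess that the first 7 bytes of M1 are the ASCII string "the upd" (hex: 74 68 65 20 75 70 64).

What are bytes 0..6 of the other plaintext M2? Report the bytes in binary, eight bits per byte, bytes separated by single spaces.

First, C1 ⊕ C2 = (M1 ⊕ K) ⊕ (M2 ⊕ K) = M1 ⊕ M2, so the key drops out. Then M2 = (M1 ⊕ M2) ⊕ M1 over the first 7 bytes.
byte 0: (49 ⊕ d6) ⊕ 74 = 9f ⊕ 74 = eb
byte 1: (a5 ⊕ 4b) ⊕ 68 = ee ⊕ 68 = 86
byte 2: (7f ⊕ f6) ⊕ 65 = 89 ⊕ 65 = ec
byte 3: (19 ⊕ 85) ⊕ 20 = 9c ⊕ 20 = bc
byte 4: (b8 ⊕ 7a) ⊕ 75 = c2 ⊕ 75 = b7
byte 5: (77 ⊕ ac) ⊕ 70 = db ⊕ 70 = ab
byte 6: (ba ⊕ d5) ⊕ 64 = 6f ⊕ 64 = 0b

11101011 10000110 11101100 10111100 10110111 10101011 00001011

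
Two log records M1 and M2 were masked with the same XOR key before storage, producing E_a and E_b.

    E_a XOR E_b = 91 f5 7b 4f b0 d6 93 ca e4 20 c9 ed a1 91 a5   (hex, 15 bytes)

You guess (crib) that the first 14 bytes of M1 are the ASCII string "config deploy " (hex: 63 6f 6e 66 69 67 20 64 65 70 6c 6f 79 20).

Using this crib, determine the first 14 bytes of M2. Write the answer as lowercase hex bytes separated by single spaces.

f2 9a 15 29 d9 b1 b3 ae 81 50 a5 82 d8 b1

Since E_a ⊕ E_b = M1 ⊕ M2, XORing with the guessed M1 bytes yields the corresponding M2 bytes: M2 = (E_a ⊕ E_b) ⊕ M1.
91 ^ 63 = f2
f5 ^ 6f = 9a
7b ^ 6e = 15
4f ^ 66 = 29
b0 ^ 69 = d9
d6 ^ 67 = b1
93 ^ 20 = b3
ca ^ 64 = ae
e4 ^ 65 = 81
20 ^ 70 = 50
c9 ^ 6c = a5
ed ^ 6f = 82
a1 ^ 79 = d8
91 ^ 20 = b1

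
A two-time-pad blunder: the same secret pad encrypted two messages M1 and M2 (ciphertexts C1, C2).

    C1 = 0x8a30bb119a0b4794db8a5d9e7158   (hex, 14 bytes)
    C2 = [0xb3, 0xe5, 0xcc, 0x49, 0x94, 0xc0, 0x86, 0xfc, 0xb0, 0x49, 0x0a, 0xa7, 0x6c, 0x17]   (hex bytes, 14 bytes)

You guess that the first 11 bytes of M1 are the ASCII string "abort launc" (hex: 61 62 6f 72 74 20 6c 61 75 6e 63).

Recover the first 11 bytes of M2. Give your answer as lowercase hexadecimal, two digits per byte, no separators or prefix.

First, C1 ⊕ C2 = (M1 ⊕ K) ⊕ (M2 ⊕ K) = M1 ⊕ M2, so the key drops out. Then M2 = (M1 ⊕ M2) ⊕ M1 over the first 11 bytes.
byte 0: (8a XOR b3) XOR 61 = 39 XOR 61 = 58
byte 1: (30 XOR e5) XOR 62 = d5 XOR 62 = b7
byte 2: (bb XOR cc) XOR 6f = 77 XOR 6f = 18
byte 3: (11 XOR 49) XOR 72 = 58 XOR 72 = 2a
byte 4: (9a XOR 94) XOR 74 = 0e XOR 74 = 7a
byte 5: (0b XOR c0) XOR 20 = cb XOR 20 = eb
byte 6: (47 XOR 86) XOR 6c = c1 XOR 6c = ad
byte 7: (94 XOR fc) XOR 61 = 68 XOR 61 = 09
byte 8: (db XOR b0) XOR 75 = 6b XOR 75 = 1e
byte 9: (8a XOR 49) XOR 6e = c3 XOR 6e = ad
byte 10: (5d XOR 0a) XOR 63 = 57 XOR 63 = 34

58b7182a7aebad091ead34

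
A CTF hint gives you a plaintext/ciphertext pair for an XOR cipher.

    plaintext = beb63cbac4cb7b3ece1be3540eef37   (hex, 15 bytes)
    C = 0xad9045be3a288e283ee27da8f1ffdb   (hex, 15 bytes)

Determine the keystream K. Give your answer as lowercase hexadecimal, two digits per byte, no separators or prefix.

13267904fee3f516f0f99efcff10ec

Since C = plaintext ⊕ K, XORing both sides with plaintext gives K = plaintext ⊕ C.
byte 0: 10111110 XOR 10101101 = 00010011
byte 1: 10110110 XOR 10010000 = 00100110
byte 2: 00111100 XOR 01000101 = 01111001
byte 3: 10111010 XOR 10111110 = 00000100
byte 4: 11000100 XOR 00111010 = 11111110
byte 5: 11001011 XOR 00101000 = 11100011
byte 6: 01111011 XOR 10001110 = 11110101
byte 7: 00111110 XOR 00101000 = 00010110
byte 8: 11001110 XOR 00111110 = 11110000
byte 9: 00011011 XOR 11100010 = 11111001
byte 10: 11100011 XOR 01111101 = 10011110
byte 11: 01010100 XOR 10101000 = 11111100
byte 12: 00001110 XOR 11110001 = 11111111
byte 13: 11101111 XOR 11111111 = 00010000
byte 14: 00110111 XOR 11011011 = 11101100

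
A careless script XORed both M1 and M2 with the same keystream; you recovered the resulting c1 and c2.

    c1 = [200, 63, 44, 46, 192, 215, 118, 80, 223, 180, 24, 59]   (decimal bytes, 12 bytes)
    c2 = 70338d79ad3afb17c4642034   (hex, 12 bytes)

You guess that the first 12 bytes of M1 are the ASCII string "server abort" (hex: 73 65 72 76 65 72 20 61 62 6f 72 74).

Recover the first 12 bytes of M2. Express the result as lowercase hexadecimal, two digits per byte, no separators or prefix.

cb69d321089fad2679bf4a7b

First, c1 ⊕ c2 = (M1 ⊕ K) ⊕ (M2 ⊕ K) = M1 ⊕ M2, so the key drops out. Then M2 = (M1 ⊕ M2) ⊕ M1 over the first 12 bytes.
byte 0: (c8 xor 70) xor 73 = b8 xor 73 = cb
byte 1: (3f xor 33) xor 65 = 0c xor 65 = 69
byte 2: (2c xor 8d) xor 72 = a1 xor 72 = d3
byte 3: (2e xor 79) xor 76 = 57 xor 76 = 21
byte 4: (c0 xor ad) xor 65 = 6d xor 65 = 08
byte 5: (d7 xor 3a) xor 72 = ed xor 72 = 9f
byte 6: (76 xor fb) xor 20 = 8d xor 20 = ad
byte 7: (50 xor 17) xor 61 = 47 xor 61 = 26
byte 8: (df xor c4) xor 62 = 1b xor 62 = 79
byte 9: (b4 xor 64) xor 6f = d0 xor 6f = bf
byte 10: (18 xor 20) xor 72 = 38 xor 72 = 4a
byte 11: (3b xor 34) xor 74 = 0f xor 74 = 7b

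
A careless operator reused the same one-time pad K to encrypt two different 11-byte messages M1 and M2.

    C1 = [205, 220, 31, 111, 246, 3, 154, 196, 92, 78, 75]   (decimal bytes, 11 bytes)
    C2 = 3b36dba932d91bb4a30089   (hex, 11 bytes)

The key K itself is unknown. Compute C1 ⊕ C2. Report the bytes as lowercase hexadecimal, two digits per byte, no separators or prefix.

f6eac4c6c4da8170ff4ec2

C1 ⊕ C2 = (M1 ⊕ K) ⊕ (M2 ⊕ K) = M1 ⊕ M2 — the shared key cancels under XOR.
cd ⊕ 3b = f6
dc ⊕ 36 = ea
1f ⊕ db = c4
6f ⊕ a9 = c6
f6 ⊕ 32 = c4
03 ⊕ d9 = da
9a ⊕ 1b = 81
c4 ⊕ b4 = 70
5c ⊕ a3 = ff
4e ⊕ 00 = 4e
4b ⊕ 89 = c2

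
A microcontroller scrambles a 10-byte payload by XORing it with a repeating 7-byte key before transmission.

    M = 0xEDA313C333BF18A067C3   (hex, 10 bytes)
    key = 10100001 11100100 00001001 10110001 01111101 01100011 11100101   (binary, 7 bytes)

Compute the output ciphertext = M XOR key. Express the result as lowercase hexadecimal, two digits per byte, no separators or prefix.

The 7-byte key repeats, so the effective keystream is a1 e4 09 b1 7d 63 e5 a1 e4 09.
byte 0: 237 xor 161 =  76
byte 1: 163 xor 228 =  71
byte 2:  19 xor   9 =  26
byte 3: 195 xor 177 = 114
byte 4:  51 xor 125 =  78
byte 5: 191 xor  99 = 220
byte 6:  24 xor 229 = 253
byte 7: 160 xor 161 =   1
byte 8: 103 xor 228 = 131
byte 9: 195 xor   9 = 202

4c471a724edcfd0183ca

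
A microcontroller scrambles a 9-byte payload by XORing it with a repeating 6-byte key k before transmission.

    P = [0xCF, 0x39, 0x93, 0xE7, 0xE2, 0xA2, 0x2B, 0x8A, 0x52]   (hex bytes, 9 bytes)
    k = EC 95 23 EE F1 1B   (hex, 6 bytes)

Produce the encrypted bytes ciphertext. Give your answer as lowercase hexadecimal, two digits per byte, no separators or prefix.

23acb00913b9c71f71

The 6-byte key repeats, so the effective keystream is ec 95 23 ee f1 1b ec 95 23.
byte 0: cf ^ ec = 23
byte 1: 39 ^ 95 = ac
byte 2: 93 ^ 23 = b0
byte 3: e7 ^ ee = 09
byte 4: e2 ^ f1 = 13
byte 5: a2 ^ 1b = b9
byte 6: 2b ^ ec = c7
byte 7: 8a ^ 95 = 1f
byte 8: 52 ^ 23 = 71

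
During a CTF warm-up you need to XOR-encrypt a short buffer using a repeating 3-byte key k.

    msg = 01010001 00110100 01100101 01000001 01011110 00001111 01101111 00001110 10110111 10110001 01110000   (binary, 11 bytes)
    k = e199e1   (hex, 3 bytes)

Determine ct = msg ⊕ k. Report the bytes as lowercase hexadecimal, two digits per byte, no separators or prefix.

b0ad84a0c7ee8e975650e9

The 3-byte key repeats, so the effective keystream is e1 99 e1 e1 99 e1 e1 99 e1 e1 99.
byte 0: 51 XOR e1 = b0
byte 1: 34 XOR 99 = ad
byte 2: 65 XOR e1 = 84
byte 3: 41 XOR e1 = a0
byte 4: 5e XOR 99 = c7
byte 5: 0f XOR e1 = ee
byte 6: 6f XOR e1 = 8e
byte 7: 0e XOR 99 = 97
byte 8: b7 XOR e1 = 56
byte 9: b1 XOR e1 = 50
byte 10: 70 XOR 99 = e9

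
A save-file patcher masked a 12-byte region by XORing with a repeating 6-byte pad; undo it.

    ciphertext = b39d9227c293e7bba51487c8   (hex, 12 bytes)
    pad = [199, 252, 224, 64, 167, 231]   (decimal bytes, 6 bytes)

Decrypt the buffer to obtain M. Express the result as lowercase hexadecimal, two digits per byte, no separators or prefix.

74617267657420474554202f

The 6-byte key repeats, so the effective keystream is c7 fc e0 40 a7 e7 c7 fc e0 40 a7 e7.
byte 0: 10110011 ⊕ 11000111 = 01110100
byte 1: 10011101 ⊕ 11111100 = 01100001
byte 2: 10010010 ⊕ 11100000 = 01110010
byte 3: 00100111 ⊕ 01000000 = 01100111
byte 4: 11000010 ⊕ 10100111 = 01100101
byte 5: 10010011 ⊕ 11100111 = 01110100
byte 6: 11100111 ⊕ 11000111 = 00100000
byte 7: 10111011 ⊕ 11111100 = 01000111
byte 8: 10100101 ⊕ 11100000 = 01000101
byte 9: 00010100 ⊕ 01000000 = 01010100
byte 10: 10000111 ⊕ 10100111 = 00100000
byte 11: 11001000 ⊕ 11100111 = 00101111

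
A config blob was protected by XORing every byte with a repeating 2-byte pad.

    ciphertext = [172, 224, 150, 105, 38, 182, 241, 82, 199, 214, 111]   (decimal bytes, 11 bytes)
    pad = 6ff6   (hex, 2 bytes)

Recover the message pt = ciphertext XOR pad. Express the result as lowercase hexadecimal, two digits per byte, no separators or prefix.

The 2-byte key repeats, so the effective keystream is 6f f6 6f f6 6f f6 6f f6 6f f6 6f.
byte 0: 10101100 xor 01101111 = 11000011
byte 1: 11100000 xor 11110110 = 00010110
byte 2: 10010110 xor 01101111 = 11111001
byte 3: 01101001 xor 11110110 = 10011111
byte 4: 00100110 xor 01101111 = 01001001
byte 5: 10110110 xor 11110110 = 01000000
byte 6: 11110001 xor 01101111 = 10011110
byte 7: 01010010 xor 11110110 = 10100100
byte 8: 11000111 xor 01101111 = 10101000
byte 9: 11010110 xor 11110110 = 00100000
byte 10: 01101111 xor 01101111 = 00000000

c316f99f49409ea4a82000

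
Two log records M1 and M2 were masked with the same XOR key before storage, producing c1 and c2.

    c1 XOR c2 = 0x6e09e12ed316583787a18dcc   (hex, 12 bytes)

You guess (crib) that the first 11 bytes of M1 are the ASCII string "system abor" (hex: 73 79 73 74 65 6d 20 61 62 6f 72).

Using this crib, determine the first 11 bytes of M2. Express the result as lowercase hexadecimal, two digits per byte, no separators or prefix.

1d70925ab67b7856e5ceff

Since c1 ⊕ c2 = M1 ⊕ M2, XORing with the guessed M1 bytes yields the corresponding M2 bytes: M2 = (c1 ⊕ c2) ⊕ M1.
6e ^ 73 = 1d
09 ^ 79 = 70
e1 ^ 73 = 92
2e ^ 74 = 5a
d3 ^ 65 = b6
16 ^ 6d = 7b
58 ^ 20 = 78
37 ^ 61 = 56
87 ^ 62 = e5
a1 ^ 6f = ce
8d ^ 72 = ff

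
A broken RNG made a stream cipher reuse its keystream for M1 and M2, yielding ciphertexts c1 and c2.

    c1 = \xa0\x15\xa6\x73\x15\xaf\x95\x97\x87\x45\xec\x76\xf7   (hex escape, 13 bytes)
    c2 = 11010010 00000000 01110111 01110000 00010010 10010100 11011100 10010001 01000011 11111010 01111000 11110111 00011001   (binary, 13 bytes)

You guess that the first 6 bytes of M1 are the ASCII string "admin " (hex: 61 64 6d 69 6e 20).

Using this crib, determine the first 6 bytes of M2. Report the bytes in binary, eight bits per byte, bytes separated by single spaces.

First, c1 ⊕ c2 = (M1 ⊕ K) ⊕ (M2 ⊕ K) = M1 ⊕ M2, so the key drops out. Then M2 = (M1 ⊕ M2) ⊕ M1 over the first 6 bytes.
byte 0: (a0 ^ d2) ^ 61 = 72 ^ 61 = 13
byte 1: (15 ^ 00) ^ 64 = 15 ^ 64 = 71
byte 2: (a6 ^ 77) ^ 6d = d1 ^ 6d = bc
byte 3: (73 ^ 70) ^ 69 = 03 ^ 69 = 6a
byte 4: (15 ^ 12) ^ 6e = 07 ^ 6e = 69
byte 5: (af ^ 94) ^ 20 = 3b ^ 20 = 1b

00010011 01110001 10111100 01101010 01101001 00011011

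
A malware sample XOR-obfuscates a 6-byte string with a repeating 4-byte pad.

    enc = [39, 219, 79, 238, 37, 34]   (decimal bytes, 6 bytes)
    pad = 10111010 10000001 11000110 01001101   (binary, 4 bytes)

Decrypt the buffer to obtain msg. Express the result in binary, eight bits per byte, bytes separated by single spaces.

10011101 01011010 10001001 10100011 10011111 10100011

The 4-byte key repeats, so the effective keystream is ba 81 c6 4d ba 81.
byte 0: 00100111 xor 10111010 = 10011101
byte 1: 11011011 xor 10000001 = 01011010
byte 2: 01001111 xor 11000110 = 10001001
byte 3: 11101110 xor 01001101 = 10100011
byte 4: 00100101 xor 10111010 = 10011111
byte 5: 00100010 xor 10000001 = 10100011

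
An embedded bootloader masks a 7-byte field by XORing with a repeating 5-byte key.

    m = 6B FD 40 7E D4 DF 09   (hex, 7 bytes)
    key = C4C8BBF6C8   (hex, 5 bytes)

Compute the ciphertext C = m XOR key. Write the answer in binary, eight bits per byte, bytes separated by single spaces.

10101111 00110101 11111011 10001000 00011100 00011011 11000001

The 5-byte key repeats, so the effective keystream is c4 c8 bb f6 c8 c4 c8.
byte 0: 01101011 ⊕ 11000100 = 10101111
byte 1: 11111101 ⊕ 11001000 = 00110101
byte 2: 01000000 ⊕ 10111011 = 11111011
byte 3: 01111110 ⊕ 11110110 = 10001000
byte 4: 11010100 ⊕ 11001000 = 00011100
byte 5: 11011111 ⊕ 11000100 = 00011011
byte 6: 00001001 ⊕ 11001000 = 11000001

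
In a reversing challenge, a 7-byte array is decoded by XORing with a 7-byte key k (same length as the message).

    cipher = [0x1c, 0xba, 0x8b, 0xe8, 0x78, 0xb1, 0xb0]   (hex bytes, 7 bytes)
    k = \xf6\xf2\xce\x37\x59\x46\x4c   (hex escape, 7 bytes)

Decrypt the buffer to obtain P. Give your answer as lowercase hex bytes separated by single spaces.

00011100 ^ 11110110 = 11101010
10111010 ^ 11110010 = 01001000
10001011 ^ 11001110 = 01000101
11101000 ^ 00110111 = 11011111
01111000 ^ 01011001 = 00100001
10110001 ^ 01000110 = 11110111
10110000 ^ 01001100 = 11111100

ea 48 45 df 21 f7 fc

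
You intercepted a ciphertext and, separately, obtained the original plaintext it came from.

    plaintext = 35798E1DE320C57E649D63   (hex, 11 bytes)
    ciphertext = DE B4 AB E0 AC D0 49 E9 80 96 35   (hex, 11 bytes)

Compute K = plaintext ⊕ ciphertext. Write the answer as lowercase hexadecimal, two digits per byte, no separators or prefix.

ebcd25fd4ff08c97e40b56

Since ciphertext = plaintext ⊕ K, XORing both sides with plaintext gives K = plaintext ⊕ ciphertext.
byte 0:  53 ⊕ 222 = 235
byte 1: 121 ⊕ 180 = 205
byte 2: 142 ⊕ 171 =  37
byte 3:  29 ⊕ 224 = 253
byte 4: 227 ⊕ 172 =  79
byte 5:  32 ⊕ 208 = 240
byte 6: 197 ⊕  73 = 140
byte 7: 126 ⊕ 233 = 151
byte 8: 100 ⊕ 128 = 228
byte 9: 157 ⊕ 150 =  11
byte 10:  99 ⊕  53 =  86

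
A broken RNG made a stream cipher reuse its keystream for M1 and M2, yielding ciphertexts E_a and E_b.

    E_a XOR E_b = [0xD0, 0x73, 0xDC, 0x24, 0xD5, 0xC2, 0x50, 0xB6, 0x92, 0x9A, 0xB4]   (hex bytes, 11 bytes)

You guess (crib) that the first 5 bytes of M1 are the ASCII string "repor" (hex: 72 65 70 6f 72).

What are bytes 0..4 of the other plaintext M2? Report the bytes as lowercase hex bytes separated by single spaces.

Since E_a ⊕ E_b = M1 ⊕ M2, XORing with the guessed M1 bytes yields the corresponding M2 bytes: M2 = (E_a ⊕ E_b) ⊕ M1.
byte 0: 208 XOR 114 = 162
byte 1: 115 XOR 101 =  22
byte 2: 220 XOR 112 = 172
byte 3:  36 XOR 111 =  75
byte 4: 213 XOR 114 = 167

a2 16 ac 4b a7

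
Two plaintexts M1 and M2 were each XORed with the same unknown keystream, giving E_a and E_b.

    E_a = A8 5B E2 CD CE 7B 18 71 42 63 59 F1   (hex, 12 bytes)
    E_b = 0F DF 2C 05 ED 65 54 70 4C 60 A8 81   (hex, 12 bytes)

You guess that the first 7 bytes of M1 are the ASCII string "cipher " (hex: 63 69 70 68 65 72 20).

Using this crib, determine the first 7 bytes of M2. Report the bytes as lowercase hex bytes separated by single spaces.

First, E_a ⊕ E_b = (M1 ⊕ K) ⊕ (M2 ⊕ K) = M1 ⊕ M2, so the key drops out. Then M2 = (M1 ⊕ M2) ⊕ M1 over the first 7 bytes.
byte 0: (a8 XOR 0f) XOR 63 = a7 XOR 63 = c4
byte 1: (5b XOR df) XOR 69 = 84 XOR 69 = ed
byte 2: (e2 XOR 2c) XOR 70 = ce XOR 70 = be
byte 3: (cd XOR 05) XOR 68 = c8 XOR 68 = a0
byte 4: (ce XOR ed) XOR 65 = 23 XOR 65 = 46
byte 5: (7b XOR 65) XOR 72 = 1e XOR 72 = 6c
byte 6: (18 XOR 54) XOR 20 = 4c XOR 20 = 6c

c4 ed be a0 46 6c 6c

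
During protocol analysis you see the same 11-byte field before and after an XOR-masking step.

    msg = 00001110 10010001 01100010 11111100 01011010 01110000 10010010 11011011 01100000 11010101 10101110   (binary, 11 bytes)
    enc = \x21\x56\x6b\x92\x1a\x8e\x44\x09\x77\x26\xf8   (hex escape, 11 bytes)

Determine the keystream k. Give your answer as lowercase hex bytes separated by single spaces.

2f c7 09 6e 40 fe d6 d2 17 f3 56

Since enc = msg ⊕ k, XORing both sides with msg gives k = msg ⊕ enc.
0e XOR 21 = 2f
91 XOR 56 = c7
62 XOR 6b = 09
fc XOR 92 = 6e
5a XOR 1a = 40
70 XOR 8e = fe
92 XOR 44 = d6
db XOR 09 = d2
60 XOR 77 = 17
d5 XOR 26 = f3
ae XOR f8 = 56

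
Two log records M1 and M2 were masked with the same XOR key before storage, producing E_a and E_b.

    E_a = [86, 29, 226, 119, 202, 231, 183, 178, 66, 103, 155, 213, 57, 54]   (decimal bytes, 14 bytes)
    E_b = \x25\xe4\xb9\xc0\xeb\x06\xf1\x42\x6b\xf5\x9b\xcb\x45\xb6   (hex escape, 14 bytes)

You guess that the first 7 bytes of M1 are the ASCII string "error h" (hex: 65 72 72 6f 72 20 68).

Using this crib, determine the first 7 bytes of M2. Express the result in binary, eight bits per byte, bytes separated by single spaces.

First, E_a ⊕ E_b = (M1 ⊕ K) ⊕ (M2 ⊕ K) = M1 ⊕ M2, so the key drops out. Then M2 = (M1 ⊕ M2) ⊕ M1 over the first 7 bytes.
byte 0: (56 ^ 25) ^ 65 = 73 ^ 65 = 16
byte 1: (1d ^ e4) ^ 72 = f9 ^ 72 = 8b
byte 2: (e2 ^ b9) ^ 72 = 5b ^ 72 = 29
byte 3: (77 ^ c0) ^ 6f = b7 ^ 6f = d8
byte 4: (ca ^ eb) ^ 72 = 21 ^ 72 = 53
byte 5: (e7 ^ 06) ^ 20 = e1 ^ 20 = c1
byte 6: (b7 ^ f1) ^ 68 = 46 ^ 68 = 2e

00010110 10001011 00101001 11011000 01010011 11000001 00101110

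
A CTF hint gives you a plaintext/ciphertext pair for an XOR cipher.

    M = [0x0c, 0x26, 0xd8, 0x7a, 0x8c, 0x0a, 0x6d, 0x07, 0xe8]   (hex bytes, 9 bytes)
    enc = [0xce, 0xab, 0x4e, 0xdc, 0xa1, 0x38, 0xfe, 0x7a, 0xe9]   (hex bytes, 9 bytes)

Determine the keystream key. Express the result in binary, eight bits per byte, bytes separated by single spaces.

Since enc = M ⊕ key, XORing both sides with M gives key = M ⊕ enc.
 12 XOR 206 = 194
 38 XOR 171 = 141
216 XOR  78 = 150
122 XOR 220 = 166
140 XOR 161 =  45
 10 XOR  56 =  50
109 XOR 254 = 147
  7 XOR 122 = 125
232 XOR 233 =   1

11000010 10001101 10010110 10100110 00101101 00110010 10010011 01111101 00000001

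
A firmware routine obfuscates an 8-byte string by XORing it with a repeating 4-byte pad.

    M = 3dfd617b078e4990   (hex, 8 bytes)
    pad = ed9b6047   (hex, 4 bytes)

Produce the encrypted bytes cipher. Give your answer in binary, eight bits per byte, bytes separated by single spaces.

11010000 01100110 00000001 00111100 11101010 00010101 00101001 11010111

The 4-byte key repeats, so the effective keystream is ed 9b 60 47 ed 9b 60 47.
byte 0: 00111101 ^ 11101101 = 11010000
byte 1: 11111101 ^ 10011011 = 01100110
byte 2: 01100001 ^ 01100000 = 00000001
byte 3: 01111011 ^ 01000111 = 00111100
byte 4: 00000111 ^ 11101101 = 11101010
byte 5: 10001110 ^ 10011011 = 00010101
byte 6: 01001001 ^ 01100000 = 00101001
byte 7: 10010000 ^ 01000111 = 11010111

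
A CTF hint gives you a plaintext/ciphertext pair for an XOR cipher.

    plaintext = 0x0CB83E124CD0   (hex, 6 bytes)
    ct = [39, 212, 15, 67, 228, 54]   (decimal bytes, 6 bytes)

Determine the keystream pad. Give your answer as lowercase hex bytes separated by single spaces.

Since ct = plaintext ⊕ pad, XORing both sides with plaintext gives pad = plaintext ⊕ ct.
byte 0: 0c ⊕ 27 = 2b
byte 1: b8 ⊕ d4 = 6c
byte 2: 3e ⊕ 0f = 31
byte 3: 12 ⊕ 43 = 51
byte 4: 4c ⊕ e4 = a8
byte 5: d0 ⊕ 36 = e6

2b 6c 31 51 a8 e6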